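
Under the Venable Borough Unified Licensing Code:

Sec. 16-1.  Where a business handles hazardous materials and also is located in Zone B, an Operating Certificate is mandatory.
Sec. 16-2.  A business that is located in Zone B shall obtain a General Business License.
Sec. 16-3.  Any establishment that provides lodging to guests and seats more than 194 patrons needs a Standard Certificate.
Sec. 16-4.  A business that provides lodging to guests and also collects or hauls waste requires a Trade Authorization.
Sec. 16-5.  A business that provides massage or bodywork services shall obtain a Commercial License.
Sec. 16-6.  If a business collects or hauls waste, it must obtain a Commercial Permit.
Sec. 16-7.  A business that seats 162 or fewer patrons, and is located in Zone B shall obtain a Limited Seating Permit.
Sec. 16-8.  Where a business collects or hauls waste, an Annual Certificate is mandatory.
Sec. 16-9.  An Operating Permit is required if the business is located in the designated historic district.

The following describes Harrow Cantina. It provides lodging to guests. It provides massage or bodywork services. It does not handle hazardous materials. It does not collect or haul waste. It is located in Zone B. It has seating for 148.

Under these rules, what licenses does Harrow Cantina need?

Sec. 16-1. does not handle hazardous materials; is located in Zone B → Operating Certificate not required.
Sec. 16-2. is located in Zone B → General Business License required.
Sec. 16-3. provides lodging to guests; seating 148 ≤ 194 → Standard Certificate not required.
Sec. 16-4. provides lodging to guests; does not collect or haul waste → Trade Authorization not required.
Sec. 16-5. provides massage or bodywork services → Commercial License required.
Sec. 16-6. does not collect or haul waste → Commercial Permit not required.
Sec. 16-7. seating 148 ≤ 162; is located in Zone B → Limited Seating Permit required.
Sec. 16-8. does not collect or haul waste → Annual Certificate not required.
Sec. 16-9. is located in Zone B (not: is located in the designated historic district) → Operating Permit not required.

Commercial License, General Business License, Limited Seating Permit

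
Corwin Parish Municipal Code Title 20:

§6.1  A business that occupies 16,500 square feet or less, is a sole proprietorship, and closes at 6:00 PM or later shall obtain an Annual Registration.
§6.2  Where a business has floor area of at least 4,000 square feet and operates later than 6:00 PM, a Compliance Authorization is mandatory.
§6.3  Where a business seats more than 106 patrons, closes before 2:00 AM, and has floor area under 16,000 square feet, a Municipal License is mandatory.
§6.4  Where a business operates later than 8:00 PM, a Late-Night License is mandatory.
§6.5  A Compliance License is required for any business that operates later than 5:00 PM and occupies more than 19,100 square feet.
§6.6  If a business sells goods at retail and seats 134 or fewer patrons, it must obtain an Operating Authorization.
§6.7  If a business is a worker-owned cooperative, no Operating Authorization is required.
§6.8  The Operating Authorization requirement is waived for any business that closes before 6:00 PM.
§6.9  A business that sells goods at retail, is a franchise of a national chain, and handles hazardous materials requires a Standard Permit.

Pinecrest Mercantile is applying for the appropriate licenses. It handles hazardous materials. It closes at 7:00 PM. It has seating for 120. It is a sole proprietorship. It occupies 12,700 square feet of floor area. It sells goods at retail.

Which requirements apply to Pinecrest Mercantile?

Annual Registration, Compliance Authorization, Municipal License, Operating Authorization

§6.1 floor area 12,700 square feet ≤ 16,500 square feet; is a sole proprietorship; closes 7:00 PM, after 6:00 PM → Annual Registration required.
§6.2 floor area 12,700 square feet ≥ 4,000 square feet; closes 7:00 PM, after 6:00 PM → Compliance Authorization required.
§6.3 seating 120 > 106; closes 7:00 PM, at/before 2:00 AM; floor area 12,700 square feet < 16,000 square feet → Municipal License required.
§6.4 closes 7:00 PM, at/before 8:00 PM → Late-Night License not required.
§6.5 closes 7:00 PM, after 5:00 PM; floor area 12,700 square feet ≤ 19,100 square feet → Compliance License not required.
§6.6 sells goods at retail; seating 120 ≤ 134 → Operating Authorization required.
§6.7 is a sole proprietorship (not: is a worker-owned cooperative) → Operating Authorization exemption does not apply.
§6.8 closes 7:00 PM, after 6:00 PM → Operating Authorization exemption does not apply.
§6.9 sells goods at retail; is a sole proprietorship (not: is a franchise of a national chain); handles hazardous materials → Standard Permit not required.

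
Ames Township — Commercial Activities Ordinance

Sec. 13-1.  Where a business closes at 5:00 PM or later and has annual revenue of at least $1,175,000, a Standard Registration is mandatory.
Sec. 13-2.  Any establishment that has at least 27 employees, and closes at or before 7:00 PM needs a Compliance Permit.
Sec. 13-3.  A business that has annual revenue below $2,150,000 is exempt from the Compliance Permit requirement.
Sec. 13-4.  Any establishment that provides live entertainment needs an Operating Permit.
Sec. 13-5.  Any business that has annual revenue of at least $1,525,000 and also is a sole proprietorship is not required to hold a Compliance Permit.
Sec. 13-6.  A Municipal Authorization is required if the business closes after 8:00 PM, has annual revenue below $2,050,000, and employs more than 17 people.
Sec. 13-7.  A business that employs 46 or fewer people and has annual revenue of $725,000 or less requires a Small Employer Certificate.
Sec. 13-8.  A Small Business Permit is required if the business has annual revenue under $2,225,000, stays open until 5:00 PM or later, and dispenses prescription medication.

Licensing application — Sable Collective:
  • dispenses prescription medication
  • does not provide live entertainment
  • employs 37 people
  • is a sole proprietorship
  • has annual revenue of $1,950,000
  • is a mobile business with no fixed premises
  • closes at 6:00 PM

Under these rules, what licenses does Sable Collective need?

Sec. 13-1. closes 6:00 PM, after 5:00 PM; revenue $1,950,000 ≥ $1,175,000 → Standard Registration required.
Sec. 13-2. employees 37 ≥ 27; closes 6:00 PM, at/before 7:00 PM → Compliance Permit required.
Sec. 13-3. revenue $1,950,000 < $2,150,000 → exempt from Compliance Permit.
Sec. 13-4. does not provide live entertainment → Operating Permit not required.
Sec. 13-5. revenue $1,950,000 ≥ $1,525,000; is a sole proprietorship → exempt from Compliance Permit.
Sec. 13-6. closes 6:00 PM, at/before 8:00 PM; revenue $1,950,000 < $2,050,000; employees 37 > 17 → Municipal Authorization not required.
Sec. 13-7. employees 37 ≤ 46; revenue $1,950,000 > $725,000 → Small Employer Certificate not required.
Sec. 13-8. revenue $1,950,000 < $2,225,000; closes 6:00 PM, after 5:00 PM; dispenses prescription medication → Small Business Permit required.

Small Business Permit, Standard Registration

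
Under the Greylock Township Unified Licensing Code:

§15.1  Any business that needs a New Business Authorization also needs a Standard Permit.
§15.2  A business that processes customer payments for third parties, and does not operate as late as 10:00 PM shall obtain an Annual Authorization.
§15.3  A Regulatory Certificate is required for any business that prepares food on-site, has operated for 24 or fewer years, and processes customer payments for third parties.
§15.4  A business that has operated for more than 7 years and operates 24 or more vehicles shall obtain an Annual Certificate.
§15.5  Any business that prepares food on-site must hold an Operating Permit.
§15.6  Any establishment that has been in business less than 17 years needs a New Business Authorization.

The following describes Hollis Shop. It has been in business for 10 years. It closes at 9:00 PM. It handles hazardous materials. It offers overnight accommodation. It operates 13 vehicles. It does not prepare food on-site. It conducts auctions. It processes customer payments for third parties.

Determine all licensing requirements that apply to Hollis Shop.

Annual Authorization, New Business Authorization, Standard Permit

§15.1 New Business Authorization is required → Standard Permit also required.
§15.2 processes customer payments for third parties; closes 9:00 PM, at/before 10:00 PM → Annual Authorization required.
§15.3 does not prepare food on-site; years in business 10 ≤ 24; processes customer payments for third parties → Regulatory Certificate not required.
§15.4 years in business 10 > 7; vehicles 13 < 24 → Annual Certificate not required.
§15.5 does not prepare food on-site → Operating Permit not required.
§15.6 years in business 10 < 17 → New Business Authorization required.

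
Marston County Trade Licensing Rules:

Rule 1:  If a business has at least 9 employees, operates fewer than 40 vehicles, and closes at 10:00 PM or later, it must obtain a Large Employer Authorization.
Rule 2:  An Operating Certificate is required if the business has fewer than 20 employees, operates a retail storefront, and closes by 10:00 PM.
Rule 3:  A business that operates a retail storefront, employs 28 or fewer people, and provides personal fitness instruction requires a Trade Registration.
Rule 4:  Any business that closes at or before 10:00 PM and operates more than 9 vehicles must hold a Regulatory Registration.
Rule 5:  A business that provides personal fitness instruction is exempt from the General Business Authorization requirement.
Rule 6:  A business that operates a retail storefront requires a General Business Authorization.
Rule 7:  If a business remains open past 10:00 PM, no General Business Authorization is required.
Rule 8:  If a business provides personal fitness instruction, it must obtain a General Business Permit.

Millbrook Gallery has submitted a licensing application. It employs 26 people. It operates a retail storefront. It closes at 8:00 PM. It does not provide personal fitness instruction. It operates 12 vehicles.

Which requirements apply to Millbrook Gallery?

Rule 1: employees 26 ≥ 9; vehicles 12 < 40; closes 8:00 PM, at/before 10:00 PM → Large Employer Authorization not required.
Rule 2: employees 26 ≥ 20; operates a retail storefront; closes 8:00 PM, at/before 10:00 PM → Operating Certificate not required.
Rule 3: operates a retail storefront; employees 26 ≤ 28; does not provide personal fitness instruction → Trade Registration not required.
Rule 4: closes 8:00 PM, at/before 10:00 PM; vehicles 12 > 9 → Regulatory Registration required.
Rule 5: does not provide personal fitness instruction → General Business Authorization exemption does not apply.
Rule 6: operates a retail storefront → General Business Authorization required.
Rule 7: closes 8:00 PM, at/before 10:00 PM → General Business Authorization exemption does not apply.
Rule 8: does not provide personal fitness instruction → General Business Permit not required.

General Business Authorization, Regulatory Registration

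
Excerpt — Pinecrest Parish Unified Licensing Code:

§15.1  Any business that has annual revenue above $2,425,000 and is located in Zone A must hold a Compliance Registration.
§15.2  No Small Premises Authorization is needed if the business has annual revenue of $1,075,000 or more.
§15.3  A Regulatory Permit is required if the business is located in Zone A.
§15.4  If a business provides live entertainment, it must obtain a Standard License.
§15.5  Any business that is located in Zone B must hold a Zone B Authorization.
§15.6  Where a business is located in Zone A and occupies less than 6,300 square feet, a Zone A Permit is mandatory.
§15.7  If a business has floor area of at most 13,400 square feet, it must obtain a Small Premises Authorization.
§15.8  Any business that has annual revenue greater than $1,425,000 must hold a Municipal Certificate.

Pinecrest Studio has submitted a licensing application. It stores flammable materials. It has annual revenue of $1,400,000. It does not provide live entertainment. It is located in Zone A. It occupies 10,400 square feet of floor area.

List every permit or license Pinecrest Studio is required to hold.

§15.1 revenue $1,400,000 ≤ $2,425,000; is located in Zone A → Compliance Registration not required.
§15.2 revenue $1,400,000 ≥ $1,075,000 → exempt from Small Premises Authorization.
§15.3 is located in Zone A → Regulatory Permit required.
§15.4 does not provide live entertainment → Standard License not required.
§15.5 is located in Zone A (not: is located in Zone B) → Zone B Authorization not required.
§15.6 is located in Zone A; floor area 10,400 square feet ≥ 6,300 square feet → Zone A Permit not required.
§15.7 floor area 10,400 square feet ≤ 13,400 square feet → Small Premises Authorization required.
§15.8 revenue $1,400,000 ≤ $1,425,000 → Municipal Certificate not required.

Regulatory Permit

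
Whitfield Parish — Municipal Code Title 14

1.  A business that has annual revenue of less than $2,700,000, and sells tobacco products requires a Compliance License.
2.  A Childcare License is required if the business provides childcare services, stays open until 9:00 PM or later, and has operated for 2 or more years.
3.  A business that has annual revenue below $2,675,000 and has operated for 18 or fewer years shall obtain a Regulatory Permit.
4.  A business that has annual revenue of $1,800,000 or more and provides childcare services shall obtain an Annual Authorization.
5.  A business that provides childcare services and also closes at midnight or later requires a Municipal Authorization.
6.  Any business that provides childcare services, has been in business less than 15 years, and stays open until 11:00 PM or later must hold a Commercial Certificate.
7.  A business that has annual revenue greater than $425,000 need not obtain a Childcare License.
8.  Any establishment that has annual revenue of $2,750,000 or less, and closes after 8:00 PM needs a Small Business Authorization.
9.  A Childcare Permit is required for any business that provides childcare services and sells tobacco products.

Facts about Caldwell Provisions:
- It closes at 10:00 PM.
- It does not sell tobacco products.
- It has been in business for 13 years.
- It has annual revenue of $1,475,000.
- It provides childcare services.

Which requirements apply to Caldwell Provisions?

Regulatory Permit, Small Business Authorization

1. revenue $1,475,000 < $2,700,000; does not sell tobacco products → Compliance License not required.
2. provides childcare services; closes 10:00 PM, after 9:00 PM; years in business 13 ≥ 2 → Childcare License required.
3. revenue $1,475,000 < $2,675,000; years in business 13 ≤ 18 → Regulatory Permit required.
4. revenue $1,475,000 < $1,800,000; provides childcare services → Annual Authorization not required.
5. provides childcare services; closes 10:00 PM, at/before midnight → Municipal Authorization not required.
6. provides childcare services; years in business 13 < 15; closes 10:00 PM, at/before 11:00 PM → Commercial Certificate not required.
7. revenue $1,475,000 > $425,000 → exempt from Childcare License.
8. revenue $1,475,000 ≤ $2,750,000; closes 10:00 PM, after 8:00 PM → Small Business Authorization required.
9. provides childcare services; does not sell tobacco products → Childcare Permit not required.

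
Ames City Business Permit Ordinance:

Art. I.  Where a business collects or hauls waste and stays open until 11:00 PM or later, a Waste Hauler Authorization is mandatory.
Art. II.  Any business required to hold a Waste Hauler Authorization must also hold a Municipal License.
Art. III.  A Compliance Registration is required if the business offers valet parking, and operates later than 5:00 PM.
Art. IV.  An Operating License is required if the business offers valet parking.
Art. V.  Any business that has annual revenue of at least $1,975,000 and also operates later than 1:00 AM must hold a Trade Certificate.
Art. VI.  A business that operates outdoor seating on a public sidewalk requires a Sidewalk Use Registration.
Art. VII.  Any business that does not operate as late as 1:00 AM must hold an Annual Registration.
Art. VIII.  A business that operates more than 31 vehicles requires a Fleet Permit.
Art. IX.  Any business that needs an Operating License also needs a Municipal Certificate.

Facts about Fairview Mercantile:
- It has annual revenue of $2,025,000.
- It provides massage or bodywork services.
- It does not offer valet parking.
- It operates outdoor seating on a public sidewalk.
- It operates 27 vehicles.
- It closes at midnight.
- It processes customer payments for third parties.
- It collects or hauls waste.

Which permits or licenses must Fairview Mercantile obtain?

Art. I. collects or hauls waste; closes midnight, after 11:00 PM → Waste Hauler Authorization required.
Art. II. Waste Hauler Authorization is required → Municipal License also required.
Art. III. does not offer valet parking; closes midnight, after 5:00 PM → Compliance Registration not required.
Art. IV. does not offer valet parking → Operating License not required.
Art. V. revenue $2,025,000 ≥ $1,975,000; closes midnight, at/before 1:00 AM → Trade Certificate not required.
Art. VI. operates outdoor seating on a public sidewalk → Sidewalk Use Registration required.
Art. VII. closes midnight, at/before 1:00 AM → Annual Registration required.
Art. VIII. vehicles 27 ≤ 31 → Fleet Permit not required.
Art. IX. Operating License is not required → no effect.

Annual Registration, Municipal License, Sidewalk Use Registration, Waste Hauler Authorization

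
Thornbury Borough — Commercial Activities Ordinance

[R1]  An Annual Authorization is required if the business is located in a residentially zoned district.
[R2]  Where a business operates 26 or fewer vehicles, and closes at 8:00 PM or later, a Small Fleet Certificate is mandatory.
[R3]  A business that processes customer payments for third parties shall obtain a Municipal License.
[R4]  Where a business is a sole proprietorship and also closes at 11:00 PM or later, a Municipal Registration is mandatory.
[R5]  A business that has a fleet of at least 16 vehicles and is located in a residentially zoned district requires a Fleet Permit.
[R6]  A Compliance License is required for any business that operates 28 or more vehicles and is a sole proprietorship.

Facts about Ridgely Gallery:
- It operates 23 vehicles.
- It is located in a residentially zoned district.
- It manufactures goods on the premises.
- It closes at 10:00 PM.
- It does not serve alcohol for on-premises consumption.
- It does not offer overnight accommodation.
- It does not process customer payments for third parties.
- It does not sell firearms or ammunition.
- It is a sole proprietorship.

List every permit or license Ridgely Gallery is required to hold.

[R1] is located in a residentially zoned district → Annual Authorization required.
[R2] vehicles 23 ≤ 26; closes 10:00 PM, after 8:00 PM → Small Fleet Certificate required.
[R3] does not process customer payments for third parties → Municipal License not required.
[R4] is a sole proprietorship; closes 10:00 PM, at/before 11:00 PM → Municipal Registration not required.
[R5] vehicles 23 ≥ 16; is located in a residentially zoned district → Fleet Permit required.
[R6] vehicles 23 < 28; is a sole proprietorship → Compliance License not required.

Annual Authorization, Fleet Permit, Small Fleet Certificate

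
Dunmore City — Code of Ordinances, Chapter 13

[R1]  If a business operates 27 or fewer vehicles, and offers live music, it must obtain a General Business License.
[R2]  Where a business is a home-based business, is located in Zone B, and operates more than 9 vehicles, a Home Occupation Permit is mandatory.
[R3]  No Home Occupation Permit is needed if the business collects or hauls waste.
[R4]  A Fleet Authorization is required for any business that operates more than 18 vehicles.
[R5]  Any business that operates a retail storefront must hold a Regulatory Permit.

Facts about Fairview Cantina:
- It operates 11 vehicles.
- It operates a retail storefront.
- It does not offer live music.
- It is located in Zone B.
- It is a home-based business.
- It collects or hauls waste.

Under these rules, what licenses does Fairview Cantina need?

Regulatory Permit

[R1] vehicles 11 ≤ 27; does not offer live music → General Business License not required.
[R2] is a home-based business; is located in Zone B; vehicles 11 > 9 → Home Occupation Permit required.
[R3] collects or hauls waste → exempt from Home Occupation Permit.
[R4] vehicles 11 ≤ 18 → Fleet Authorization not required.
[R5] operates a retail storefront → Regulatory Permit required.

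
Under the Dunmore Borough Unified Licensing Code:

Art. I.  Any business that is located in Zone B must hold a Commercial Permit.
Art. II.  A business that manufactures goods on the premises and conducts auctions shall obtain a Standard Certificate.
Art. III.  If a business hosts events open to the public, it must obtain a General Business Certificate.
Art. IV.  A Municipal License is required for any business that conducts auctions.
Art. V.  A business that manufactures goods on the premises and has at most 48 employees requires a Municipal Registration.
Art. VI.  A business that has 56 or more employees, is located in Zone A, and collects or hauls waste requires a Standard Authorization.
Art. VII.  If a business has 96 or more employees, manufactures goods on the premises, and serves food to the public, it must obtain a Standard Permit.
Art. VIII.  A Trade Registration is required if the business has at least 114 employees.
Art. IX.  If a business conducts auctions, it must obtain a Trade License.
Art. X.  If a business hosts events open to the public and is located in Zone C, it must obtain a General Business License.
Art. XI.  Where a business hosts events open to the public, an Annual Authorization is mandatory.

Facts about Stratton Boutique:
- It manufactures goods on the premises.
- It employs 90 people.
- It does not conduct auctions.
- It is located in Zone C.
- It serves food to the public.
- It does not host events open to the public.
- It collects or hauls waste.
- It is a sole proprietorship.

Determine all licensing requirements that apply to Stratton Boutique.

None

Art. I. is located in Zone C (not: is located in Zone B) → Commercial Permit not required.
Art. II. manufactures goods on the premises; does not conduct auctions → Standard Certificate not required.
Art. III. does not host events open to the public → General Business Certificate not required.
Art. IV. does not conduct auctions → Municipal License not required.
Art. V. manufactures goods on the premises; employees 90 > 48 → Municipal Registration not required.
Art. VI. employees 90 ≥ 56; is located in Zone C (not: is located in Zone A); collects or hauls waste → Standard Authorization not required.
Art. VII. employees 90 < 96; manufactures goods on the premises; serves food to the public → Standard Permit not required.
Art. VIII. employees 90 < 114 → Trade Registration not required.
Art. IX. does not conduct auctions → Trade License not required.
Art. X. does not host events open to the public; is located in Zone C → General Business License not required.
Art. XI. does not host events open to the public → Annual Authorization not required.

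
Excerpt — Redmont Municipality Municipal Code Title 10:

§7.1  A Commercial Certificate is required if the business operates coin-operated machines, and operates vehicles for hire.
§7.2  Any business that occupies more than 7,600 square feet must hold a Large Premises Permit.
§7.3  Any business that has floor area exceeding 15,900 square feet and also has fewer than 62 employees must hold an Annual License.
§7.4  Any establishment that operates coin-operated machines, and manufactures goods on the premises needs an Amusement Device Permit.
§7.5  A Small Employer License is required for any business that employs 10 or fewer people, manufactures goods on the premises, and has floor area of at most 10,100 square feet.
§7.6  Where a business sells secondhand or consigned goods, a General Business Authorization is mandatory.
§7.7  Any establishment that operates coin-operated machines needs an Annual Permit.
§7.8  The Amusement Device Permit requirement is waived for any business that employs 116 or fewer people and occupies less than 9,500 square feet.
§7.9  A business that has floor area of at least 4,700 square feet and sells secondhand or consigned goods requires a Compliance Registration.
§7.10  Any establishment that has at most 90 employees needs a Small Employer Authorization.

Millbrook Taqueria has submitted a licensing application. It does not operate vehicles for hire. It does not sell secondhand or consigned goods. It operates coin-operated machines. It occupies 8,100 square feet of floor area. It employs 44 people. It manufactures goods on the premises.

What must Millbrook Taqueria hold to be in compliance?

§7.1 operates coin-operated machines; does not operate vehicles for hire → Commercial Certificate not required.
§7.2 floor area 8,100 square feet > 7,600 square feet → Large Premises Permit required.
§7.3 floor area 8,100 square feet ≤ 15,900 square feet; employees 44 < 62 → Annual License not required.
§7.4 operates coin-operated machines; manufactures goods on the premises → Amusement Device Permit required.
§7.5 employees 44 > 10; manufactures goods on the premises; floor area 8,100 square feet ≤ 10,100 square feet → Small Employer License not required.
§7.6 does not sell secondhand or consigned goods → General Business Authorization not required.
§7.7 operates coin-operated machines → Annual Permit required.
§7.8 employees 44 ≤ 116; floor area 8,100 square feet < 9,500 square feet → exempt from Amusement Device Permit.
§7.9 floor area 8,100 square feet ≥ 4,700 square feet; does not sell secondhand or consigned goods → Compliance Registration not required.
§7.10 employees 44 ≤ 90 → Small Employer Authorization required.

Annual Permit, Large Premises Permit, Small Employer Authorization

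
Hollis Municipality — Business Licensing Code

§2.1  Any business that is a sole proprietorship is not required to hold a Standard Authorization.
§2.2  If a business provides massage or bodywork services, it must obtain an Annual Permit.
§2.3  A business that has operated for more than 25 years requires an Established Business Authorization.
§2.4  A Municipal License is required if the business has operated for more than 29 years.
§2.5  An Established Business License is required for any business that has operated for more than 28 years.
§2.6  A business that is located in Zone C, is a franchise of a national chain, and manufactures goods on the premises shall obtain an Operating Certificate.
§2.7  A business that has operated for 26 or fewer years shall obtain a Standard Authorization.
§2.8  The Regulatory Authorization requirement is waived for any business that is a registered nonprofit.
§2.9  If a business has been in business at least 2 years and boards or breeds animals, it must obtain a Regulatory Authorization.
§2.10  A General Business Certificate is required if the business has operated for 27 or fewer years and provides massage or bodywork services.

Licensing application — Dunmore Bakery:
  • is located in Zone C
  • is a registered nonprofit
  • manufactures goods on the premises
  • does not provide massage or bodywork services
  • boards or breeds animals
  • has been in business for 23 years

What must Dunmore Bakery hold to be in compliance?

§2.1 is a registered nonprofit (not: is a sole proprietorship) → Standard Authorization exemption does not apply.
§2.2 does not provide massage or bodywork services → Annual Permit not required.
§2.3 years in business 23 ≤ 25 → Established Business Authorization not required.
§2.4 years in business 23 ≤ 29 → Municipal License not required.
§2.5 years in business 23 ≤ 28 → Established Business License not required.
§2.6 is located in Zone C; is a registered nonprofit (not: is a franchise of a national chain); manufactures goods on the premises → Operating Certificate not required.
§2.7 years in business 23 ≤ 26 → Standard Authorization required.
§2.8 is a registered nonprofit → exempt from Regulatory Authorization.
§2.9 years in business 23 ≥ 2; boards or breeds animals → Regulatory Authorization required.
§2.10 years in business 23 ≤ 27; does not provide massage or bodywork services → General Business Certificate not required.

Standard Authorization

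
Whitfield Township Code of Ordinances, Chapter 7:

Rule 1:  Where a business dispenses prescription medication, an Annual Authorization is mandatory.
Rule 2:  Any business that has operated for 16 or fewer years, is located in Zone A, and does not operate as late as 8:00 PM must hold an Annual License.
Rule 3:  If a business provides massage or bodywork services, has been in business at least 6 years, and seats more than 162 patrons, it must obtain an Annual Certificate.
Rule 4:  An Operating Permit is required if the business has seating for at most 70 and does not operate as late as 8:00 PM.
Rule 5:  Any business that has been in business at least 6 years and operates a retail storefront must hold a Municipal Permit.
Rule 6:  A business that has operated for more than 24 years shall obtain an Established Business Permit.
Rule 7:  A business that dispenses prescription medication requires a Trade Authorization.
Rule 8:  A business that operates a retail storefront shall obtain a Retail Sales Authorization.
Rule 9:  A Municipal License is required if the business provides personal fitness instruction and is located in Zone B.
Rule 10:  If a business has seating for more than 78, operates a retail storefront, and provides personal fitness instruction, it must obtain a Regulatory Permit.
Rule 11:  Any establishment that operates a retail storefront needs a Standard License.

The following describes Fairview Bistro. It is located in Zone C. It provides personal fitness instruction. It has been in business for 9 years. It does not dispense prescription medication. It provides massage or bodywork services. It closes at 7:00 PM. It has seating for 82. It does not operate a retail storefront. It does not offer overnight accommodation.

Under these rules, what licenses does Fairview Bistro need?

None

Rule 1: does not dispense prescription medication → Annual Authorization not required.
Rule 2: years in business 9 ≤ 16; is located in Zone C (not: is located in Zone A); closes 7:00 PM, at/before 8:00 PM → Annual License not required.
Rule 3: provides massage or bodywork services; years in business 9 ≥ 6; seating 82 ≤ 162 → Annual Certificate not required.
Rule 4: seating 82 > 70; closes 7:00 PM, at/before 8:00 PM → Operating Permit not required.
Rule 5: years in business 9 ≥ 6; does not operate a retail storefront → Municipal Permit not required.
Rule 6: years in business 9 ≤ 24 → Established Business Permit not required.
Rule 7: does not dispense prescription medication → Trade Authorization not required.
Rule 8: does not operate a retail storefront → Retail Sales Authorization not required.
Rule 9: provides personal fitness instruction; is located in Zone C (not: is located in Zone B) → Municipal License not required.
Rule 10: seating 82 > 78; does not operate a retail storefront; provides personal fitness instruction → Regulatory Permit not required.
Rule 11: does not operate a retail storefront → Standard License not required.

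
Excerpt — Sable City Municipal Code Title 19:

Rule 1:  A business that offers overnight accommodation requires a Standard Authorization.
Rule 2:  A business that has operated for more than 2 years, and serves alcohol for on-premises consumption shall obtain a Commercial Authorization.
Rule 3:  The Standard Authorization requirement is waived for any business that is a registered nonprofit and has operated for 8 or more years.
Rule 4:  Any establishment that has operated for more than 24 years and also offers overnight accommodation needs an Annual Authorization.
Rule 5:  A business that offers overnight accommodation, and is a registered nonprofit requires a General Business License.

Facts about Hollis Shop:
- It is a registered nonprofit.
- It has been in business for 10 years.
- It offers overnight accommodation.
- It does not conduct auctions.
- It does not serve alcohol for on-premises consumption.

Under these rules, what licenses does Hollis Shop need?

Rule 1: offers overnight accommodation → Standard Authorization required.
Rule 2: years in business 10 > 2; does not serve alcohol for on-premises consumption → Commercial Authorization not required.
Rule 3: is a registered nonprofit; years in business 10 ≥ 8 → exempt from Standard Authorization.
Rule 4: years in business 10 ≤ 24; offers overnight accommodation → Annual Authorization not required.
Rule 5: offers overnight accommodation; is a registered nonprofit → General Business License required.

General Business License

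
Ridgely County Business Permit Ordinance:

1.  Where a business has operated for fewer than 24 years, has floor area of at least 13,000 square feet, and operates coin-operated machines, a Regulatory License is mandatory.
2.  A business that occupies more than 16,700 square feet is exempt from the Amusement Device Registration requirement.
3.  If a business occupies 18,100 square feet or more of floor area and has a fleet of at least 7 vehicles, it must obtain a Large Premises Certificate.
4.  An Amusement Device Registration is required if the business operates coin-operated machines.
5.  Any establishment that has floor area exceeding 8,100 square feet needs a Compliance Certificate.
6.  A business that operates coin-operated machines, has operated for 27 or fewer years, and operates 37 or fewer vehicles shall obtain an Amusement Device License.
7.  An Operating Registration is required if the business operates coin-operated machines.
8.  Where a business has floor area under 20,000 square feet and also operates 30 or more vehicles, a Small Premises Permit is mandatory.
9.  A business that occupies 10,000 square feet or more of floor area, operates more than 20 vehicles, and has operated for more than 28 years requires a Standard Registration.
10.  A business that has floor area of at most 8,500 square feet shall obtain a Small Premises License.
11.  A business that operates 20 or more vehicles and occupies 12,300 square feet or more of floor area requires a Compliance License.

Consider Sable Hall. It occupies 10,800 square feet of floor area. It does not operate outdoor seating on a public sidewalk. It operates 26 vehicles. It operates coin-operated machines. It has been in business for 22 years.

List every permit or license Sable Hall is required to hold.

Amusement Device License, Amusement Device Registration, Compliance Certificate, Operating Registration

1. years in business 22 < 24; floor area 10,800 square feet < 13,000 square feet; operates coin-operated machines → Regulatory License not required.
2. floor area 10,800 square feet ≤ 16,700 square feet → Amusement Device Registration exemption does not apply.
3. floor area 10,800 square feet < 18,100 square feet; vehicles 26 ≥ 7 → Large Premises Certificate not required.
4. operates coin-operated machines → Amusement Device Registration required.
5. floor area 10,800 square feet > 8,100 square feet → Compliance Certificate required.
6. operates coin-operated machines; years in business 22 ≤ 27; vehicles 26 ≤ 37 → Amusement Device License required.
7. operates coin-operated machines → Operating Registration required.
8. floor area 10,800 square feet < 20,000 square feet; vehicles 26 < 30 → Small Premises Permit not required.
9. floor area 10,800 square feet ≥ 10,000 square feet; vehicles 26 > 20; years in business 22 ≤ 28 → Standard Registration not required.
10. floor area 10,800 square feet > 8,500 square feet → Small Premises License not required.
11. vehicles 26 ≥ 20; floor area 10,800 square feet < 12,300 square feet → Compliance License not required.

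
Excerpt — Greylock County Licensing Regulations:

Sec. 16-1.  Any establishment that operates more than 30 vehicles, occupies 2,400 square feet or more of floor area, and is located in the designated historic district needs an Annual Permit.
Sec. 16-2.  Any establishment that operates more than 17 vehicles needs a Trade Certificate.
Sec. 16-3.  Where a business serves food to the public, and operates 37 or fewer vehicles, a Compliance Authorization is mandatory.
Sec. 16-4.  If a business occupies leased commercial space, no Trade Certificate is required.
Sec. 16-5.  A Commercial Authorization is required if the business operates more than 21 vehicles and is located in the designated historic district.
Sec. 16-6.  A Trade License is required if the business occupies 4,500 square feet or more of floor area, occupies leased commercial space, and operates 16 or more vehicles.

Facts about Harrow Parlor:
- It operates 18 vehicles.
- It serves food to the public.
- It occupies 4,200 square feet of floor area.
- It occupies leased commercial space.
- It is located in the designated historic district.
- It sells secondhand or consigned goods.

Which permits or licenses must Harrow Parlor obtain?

Compliance Authorization

Sec. 16-1. vehicles 18 ≤ 30; floor area 4,200 square feet ≥ 2,400 square feet; is located in the designated historic district → Annual Permit not required.
Sec. 16-2. vehicles 18 > 17 → Trade Certificate required.
Sec. 16-3. serves food to the public; vehicles 18 ≤ 37 → Compliance Authorization required.
Sec. 16-4. occupies leased commercial space → exempt from Trade Certificate.
Sec. 16-5. vehicles 18 ≤ 21; is located in the designated historic district → Commercial Authorization not required.
Sec. 16-6. floor area 4,200 square feet < 4,500 square feet; occupies leased commercial space; vehicles 18 ≥ 16 → Trade License not required.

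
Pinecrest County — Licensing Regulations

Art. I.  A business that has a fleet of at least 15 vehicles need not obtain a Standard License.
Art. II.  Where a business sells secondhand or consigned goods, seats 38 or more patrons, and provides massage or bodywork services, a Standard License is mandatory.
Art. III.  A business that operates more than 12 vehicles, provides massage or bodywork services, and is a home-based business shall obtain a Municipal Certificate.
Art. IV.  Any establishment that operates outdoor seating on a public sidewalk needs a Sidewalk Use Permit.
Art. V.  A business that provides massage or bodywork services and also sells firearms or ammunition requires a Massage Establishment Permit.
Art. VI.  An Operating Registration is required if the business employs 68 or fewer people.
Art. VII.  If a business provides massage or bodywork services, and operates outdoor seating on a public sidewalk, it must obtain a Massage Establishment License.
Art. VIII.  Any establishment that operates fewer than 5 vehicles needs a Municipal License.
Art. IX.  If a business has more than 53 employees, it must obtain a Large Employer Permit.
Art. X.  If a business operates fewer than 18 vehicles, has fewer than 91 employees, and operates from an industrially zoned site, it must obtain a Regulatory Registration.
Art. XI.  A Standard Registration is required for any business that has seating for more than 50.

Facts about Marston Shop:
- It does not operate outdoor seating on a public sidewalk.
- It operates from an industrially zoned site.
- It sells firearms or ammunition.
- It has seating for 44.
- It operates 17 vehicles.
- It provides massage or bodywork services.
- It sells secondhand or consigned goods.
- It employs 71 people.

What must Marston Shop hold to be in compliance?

Art. I. vehicles 17 ≥ 15 → exempt from Standard License.
Art. II. sells secondhand or consigned goods; seating 44 ≥ 38; provides massage or bodywork services → Standard License required.
Art. III. vehicles 17 > 12; provides massage or bodywork services; operates from an industrially zoned site (not: is a home-based business) → Municipal Certificate not required.
Art. IV. does not operate outdoor seating on a public sidewalk → Sidewalk Use Permit not required.
Art. V. provides massage or bodywork services; sells firearms or ammunition → Massage Establishment Permit required.
Art. VI. employees 71 > 68 → Operating Registration not required.
Art. VII. provides massage or bodywork services; does not operate outdoor seating on a public sidewalk → Massage Establishment License not required.
Art. VIII. vehicles 17 ≥ 5 → Municipal License not required.
Art. IX. employees 71 > 53 → Large Employer Permit required.
Art. X. vehicles 17 < 18; employees 71 < 91; operates from an industrially zoned site → Regulatory Registration required.
Art. XI. seating 44 ≤ 50 → Standard Registration not required.

Large Employer Permit, Massage Establishment Permit, Regulatory Registration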